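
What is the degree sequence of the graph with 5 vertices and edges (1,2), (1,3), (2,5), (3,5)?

Step 1: Count edges incident to each vertex:
  deg(1) = 2 (neighbors: 2, 3)
  deg(2) = 2 (neighbors: 1, 5)
  deg(3) = 2 (neighbors: 1, 5)
  deg(4) = 0 (neighbors: none)
  deg(5) = 2 (neighbors: 2, 3)

Step 2: Sort degrees in non-increasing order:
  Degrees: [2, 2, 2, 0, 2] -> sorted: [2, 2, 2, 2, 0]

Degree sequence: [2, 2, 2, 2, 0]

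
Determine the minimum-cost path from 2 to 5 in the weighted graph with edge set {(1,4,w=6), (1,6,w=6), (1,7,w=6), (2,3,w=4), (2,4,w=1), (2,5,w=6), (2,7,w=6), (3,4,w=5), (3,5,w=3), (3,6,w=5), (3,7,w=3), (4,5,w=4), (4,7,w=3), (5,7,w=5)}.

Step 1: Build adjacency list with weights:
  1: 4(w=6), 6(w=6), 7(w=6)
  2: 3(w=4), 4(w=1), 5(w=6), 7(w=6)
  3: 2(w=4), 4(w=5), 5(w=3), 6(w=5), 7(w=3)
  4: 1(w=6), 2(w=1), 3(w=5), 5(w=4), 7(w=3)
  5: 2(w=6), 3(w=3), 4(w=4), 7(w=5)
  6: 1(w=6), 3(w=5)
  7: 1(w=6), 2(w=6), 3(w=3), 4(w=3), 5(w=5)

Step 2: Apply Dijkstra's algorithm from vertex 2:
  Visit vertex 2 (distance=0)
    Update dist[3] = 4
    Update dist[4] = 1
    Update dist[5] = 6
    Update dist[7] = 6
  Visit vertex 4 (distance=1)
    Update dist[1] = 7
    Update dist[5] = 5
    Update dist[7] = 4
  Visit vertex 3 (distance=4)
    Update dist[6] = 9
  Visit vertex 7 (distance=4)
  Visit vertex 5 (distance=5)

Step 3: Shortest path: 2 -> 4 -> 5
Total weight: 1 + 4 = 5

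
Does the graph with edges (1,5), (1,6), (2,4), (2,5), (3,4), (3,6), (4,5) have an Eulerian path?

Step 1: Find the degree of each vertex:
  deg(1) = 2
  deg(2) = 2
  deg(3) = 2
  deg(4) = 3
  deg(5) = 3
  deg(6) = 2

Step 2: Count vertices with odd degree:
  Odd-degree vertices: 4, 5 (2 total)

Step 3: Apply Euler's theorem:
  - Eulerian circuit exists iff graph is connected and all vertices have even degree
  - Eulerian path exists iff graph is connected and has 0 or 2 odd-degree vertices

Graph is connected with exactly 2 odd-degree vertices (4, 5).
Eulerian path exists (starting and ending at the odd-degree vertices), but no Eulerian circuit.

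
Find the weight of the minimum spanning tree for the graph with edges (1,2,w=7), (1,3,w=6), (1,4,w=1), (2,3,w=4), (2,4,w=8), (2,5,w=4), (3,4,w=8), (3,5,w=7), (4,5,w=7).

Apply Kruskal's algorithm (sort edges by weight, add if no cycle):

Sorted edges by weight:
  (1,4) w=1
  (2,3) w=4
  (2,5) w=4
  (1,3) w=6
  (1,2) w=7
  (3,5) w=7
  (4,5) w=7
  (2,4) w=8
  (3,4) w=8

Add edge (1,4) w=1 -- no cycle. Running total: 1
Add edge (2,3) w=4 -- no cycle. Running total: 5
Add edge (2,5) w=4 -- no cycle. Running total: 9
Add edge (1,3) w=6 -- no cycle. Running total: 15

MST edges: (1,4,w=1), (2,3,w=4), (2,5,w=4), (1,3,w=6)
Total MST weight: 1 + 4 + 4 + 6 = 15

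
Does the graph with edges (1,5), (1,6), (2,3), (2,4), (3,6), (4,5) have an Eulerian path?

Step 1: Find the degree of each vertex:
  deg(1) = 2
  deg(2) = 2
  deg(3) = 2
  deg(4) = 2
  deg(5) = 2
  deg(6) = 2

Step 2: Count vertices with odd degree:
  All vertices have even degree (0 odd-degree vertices)

Step 3: Apply Euler's theorem:
  - Eulerian circuit exists iff graph is connected and all vertices have even degree
  - Eulerian path exists iff graph is connected and has 0 or 2 odd-degree vertices

Graph is connected with 0 odd-degree vertices.
Both Eulerian circuit and Eulerian path exist.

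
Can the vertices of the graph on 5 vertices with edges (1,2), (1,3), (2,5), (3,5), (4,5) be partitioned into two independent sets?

Step 1: Attempt 2-coloring using BFS:
  Start at vertex 1, assign color 0
  Color vertex 2 with color 1 (neighbor of 1)
  Color vertex 3 with color 1 (neighbor of 1)
  Color vertex 5 with color 0 (neighbor of 2)
  Color vertex 4 with color 1 (neighbor of 5)

Step 2: 2-coloring succeeded. No conflicts found.
  Set A (color 0): {1, 5}
  Set B (color 1): {2, 3, 4}

The graph is bipartite with partition {1, 5}, {2, 3, 4}.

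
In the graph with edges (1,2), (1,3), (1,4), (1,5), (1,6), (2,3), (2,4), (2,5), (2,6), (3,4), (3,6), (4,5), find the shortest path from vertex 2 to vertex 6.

Step 1: Build adjacency list:
  1: 2, 3, 4, 5, 6
  2: 1, 3, 4, 5, 6
  3: 1, 2, 4, 6
  4: 1, 2, 3, 5
  5: 1, 2, 4
  6: 1, 2, 3

Step 2: BFS from vertex 2 to find shortest path to 6:
  vertex 1 reached at distance 1
  vertex 3 reached at distance 1
  vertex 4 reached at distance 1
  vertex 5 reached at distance 1
  vertex 6 reached at distance 1

Step 3: Shortest path: 2 -> 6
Path length: 1 edge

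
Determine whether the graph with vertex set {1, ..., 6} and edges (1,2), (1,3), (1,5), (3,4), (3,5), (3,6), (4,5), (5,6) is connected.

Step 1: Build adjacency list from edges:
  1: 2, 3, 5
  2: 1
  3: 1, 4, 5, 6
  4: 3, 5
  5: 1, 3, 4, 6
  6: 3, 5

Step 2: Run BFS/DFS from vertex 1:
  Visited: {1, 2, 3, 5, 4, 6}
  Reached 6 of 6 vertices

Step 3: All 6 vertices reached from vertex 1, so the graph is connected.
Answer: Yes, the graph is connected.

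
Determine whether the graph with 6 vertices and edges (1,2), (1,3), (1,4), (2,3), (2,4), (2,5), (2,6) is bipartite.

Step 1: Attempt 2-coloring using BFS:
  Start at vertex 1, assign color 0
  Color vertex 2 with color 1 (neighbor of 1)
  Color vertex 3 with color 1 (neighbor of 1)
  Color vertex 4 with color 1 (neighbor of 1)

Step 2: Conflict found! Vertices 2 and 3 are adjacent but have the same color.
This means the graph contains an odd cycle.

The graph is NOT bipartite.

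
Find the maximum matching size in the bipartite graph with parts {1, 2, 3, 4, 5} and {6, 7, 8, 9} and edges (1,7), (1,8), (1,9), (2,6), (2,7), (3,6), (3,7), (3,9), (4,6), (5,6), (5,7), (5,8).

Step 1: List the neighbors of each left vertex:
  1: 7, 8, 9
  2: 6, 7
  3: 6, 7, 9
  4: 6
  5: 6, 7, 8

Step 2: Greedily match left vertices, then look for augmenting paths:
  Match 1 -- 7
  Match 2 -- 6
  Match 3 -- 9
  Match 5 -- 8
  No augmenting path remains.

Step 3: Verify this is maximum:
  Matching size 4 = min(|L|, |R|) = min(5, 4), which is an upper bound, so this matching is maximum.

Maximum matching: {(1,7), (2,6), (3,9), (5,8)}
Size: 4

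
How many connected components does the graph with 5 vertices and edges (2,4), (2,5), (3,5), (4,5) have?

Step 1: Build adjacency list from edges:
  1: (none)
  2: 4, 5
  3: 5
  4: 2, 5
  5: 2, 3, 4

Step 2: Run BFS/DFS from vertex 1:
  Visited: {1}
  Reached 1 of 5 vertices

Step 3: Only 1 of 5 vertices reached. Graph is disconnected.
Connected components: {1}, {2, 3, 4, 5}
Number of connected components: 2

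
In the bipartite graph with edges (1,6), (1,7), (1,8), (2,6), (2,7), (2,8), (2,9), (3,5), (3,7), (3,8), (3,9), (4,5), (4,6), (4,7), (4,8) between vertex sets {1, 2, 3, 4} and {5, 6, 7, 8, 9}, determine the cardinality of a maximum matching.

Step 1: List the neighbors of each left vertex:
  1: 6, 7, 8
  2: 6, 7, 8, 9
  3: 5, 7, 8, 9
  4: 5, 6, 7, 8

Step 2: Greedily match left vertices, then look for augmenting paths:
  Match 1 -- 6
  Match 2 -- 7
  Match 3 -- 5
  Match 4 -- 8
  No augmenting path remains.

Step 3: Verify this is maximum:
  Matching size 4 = min(|L|, |R|) = min(4, 5), which is an upper bound, so this matching is maximum.

Maximum matching: {(1,6), (2,7), (3,5), (4,8)}
Size: 4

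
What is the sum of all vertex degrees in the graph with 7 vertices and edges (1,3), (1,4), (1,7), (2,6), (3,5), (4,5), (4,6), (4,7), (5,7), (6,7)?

Step 1: Count edges incident to each vertex:
  deg(1) = 3 (neighbors: 3, 4, 7)
  deg(2) = 1 (neighbors: 6)
  deg(3) = 2 (neighbors: 1, 5)
  deg(4) = 4 (neighbors: 1, 5, 6, 7)
  deg(5) = 3 (neighbors: 3, 4, 7)
  deg(6) = 3 (neighbors: 2, 4, 7)
  deg(7) = 4 (neighbors: 1, 4, 5, 6)

Step 2: Sum all degrees:
  3 + 1 + 2 + 4 + 3 + 3 + 4 = 20

Verification: sum of degrees = 2 * |E| = 2 * 10 = 20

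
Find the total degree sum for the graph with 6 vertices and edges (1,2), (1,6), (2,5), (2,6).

Step 1: Count edges incident to each vertex:
  deg(1) = 2 (neighbors: 2, 6)
  deg(2) = 3 (neighbors: 1, 5, 6)
  deg(3) = 0 (neighbors: none)
  deg(4) = 0 (neighbors: none)
  deg(5) = 1 (neighbors: 2)
  deg(6) = 2 (neighbors: 1, 2)

Step 2: Sum all degrees:
  2 + 3 + 0 + 0 + 1 + 2 = 8

Verification: sum of degrees = 2 * |E| = 2 * 4 = 8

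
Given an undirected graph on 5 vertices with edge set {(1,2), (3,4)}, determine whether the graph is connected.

Step 1: Build adjacency list from edges:
  1: 2
  2: 1
  3: 4
  4: 3
  5: (none)

Step 2: Run BFS/DFS from vertex 1:
  Visited: {1, 2}
  Reached 2 of 5 vertices

Step 3: Only 2 of 5 vertices reached. Graph is disconnected.
Connected components: {1, 2}, {3, 4}, {5}
Answer: No, the graph is not connected (3 components).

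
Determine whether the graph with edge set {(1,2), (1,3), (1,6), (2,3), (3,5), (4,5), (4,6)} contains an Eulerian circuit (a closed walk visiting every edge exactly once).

Step 1: Find the degree of each vertex:
  deg(1) = 3
  deg(2) = 2
  deg(3) = 3
  deg(4) = 2
  deg(5) = 2
  deg(6) = 2

Step 2: Count vertices with odd degree:
  Odd-degree vertices: 1, 3 (2 total)

Step 3: Apply Euler's theorem:
  - Eulerian circuit exists iff graph is connected and all vertices have even degree
  - Eulerian path exists iff graph is connected and has 0 or 2 odd-degree vertices

Graph is connected with exactly 2 odd-degree vertices (1, 3).
Eulerian path exists (starting and ending at the odd-degree vertices), but no Eulerian circuit.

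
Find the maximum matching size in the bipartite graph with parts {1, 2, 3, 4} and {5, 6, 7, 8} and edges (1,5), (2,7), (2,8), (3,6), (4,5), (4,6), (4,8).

Step 1: List the neighbors of each left vertex:
  1: 5
  2: 7, 8
  3: 6
  4: 5, 6, 8

Step 2: Greedily match left vertices, then look for augmenting paths:
  Match 1 -- 5
  Match 2 -- 7
  Match 3 -- 6
  Match 4 -- 8
  No augmenting path remains.

Step 3: Verify this is maximum:
  Matching size 4 = min(|L|, |R|) = min(4, 4), which is an upper bound, so this matching is maximum.

Maximum matching: {(1,5), (2,7), (3,6), (4,8)}
Size: 4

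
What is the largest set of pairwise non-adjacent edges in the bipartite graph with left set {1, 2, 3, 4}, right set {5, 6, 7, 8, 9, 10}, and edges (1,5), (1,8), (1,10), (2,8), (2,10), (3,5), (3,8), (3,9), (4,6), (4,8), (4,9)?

Step 1: List the neighbors of each left vertex:
  1: 5, 8, 10
  2: 8, 10
  3: 5, 8, 9
  4: 6, 8, 9

Step 2: Greedily match left vertices, then look for augmenting paths:
  Match 1 -- 5
  Match 2 -- 8
  Match 3 -- 9
  Match 4 -- 6
  No augmenting path remains.

Step 3: Verify this is maximum:
  Matching size 4 = min(|L|, |R|) = min(4, 6), which is an upper bound, so this matching is maximum.

Maximum matching: {(1,5), (2,8), (3,9), (4,6)}
Size: 4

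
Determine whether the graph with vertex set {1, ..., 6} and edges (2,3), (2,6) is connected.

Step 1: Build adjacency list from edges:
  1: (none)
  2: 3, 6
  3: 2
  4: (none)
  5: (none)
  6: 2

Step 2: Run BFS/DFS from vertex 1:
  Visited: {1}
  Reached 1 of 6 vertices

Step 3: Only 1 of 6 vertices reached. Graph is disconnected.
Connected components: {1}, {2, 3, 6}, {4}, {5}
Answer: No, the graph is not connected (4 components).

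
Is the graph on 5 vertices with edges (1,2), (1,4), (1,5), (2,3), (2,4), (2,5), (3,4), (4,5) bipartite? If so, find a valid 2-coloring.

Step 1: Attempt 2-coloring using BFS:
  Start at vertex 1, assign color 0
  Color vertex 2 with color 1 (neighbor of 1)
  Color vertex 4 with color 1 (neighbor of 1)
  Color vertex 5 with color 1 (neighbor of 1)
  Color vertex 3 with color 0 (neighbor of 2)

Step 2: Conflict found! Vertices 2 and 4 are adjacent but have the same color.
This means the graph contains an odd cycle.

The graph is NOT bipartite.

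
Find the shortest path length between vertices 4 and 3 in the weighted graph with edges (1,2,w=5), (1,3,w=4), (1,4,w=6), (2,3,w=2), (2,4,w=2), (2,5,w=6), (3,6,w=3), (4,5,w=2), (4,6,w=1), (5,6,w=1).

Step 1: Build adjacency list with weights:
  1: 2(w=5), 3(w=4), 4(w=6)
  2: 1(w=5), 3(w=2), 4(w=2), 5(w=6)
  3: 1(w=4), 2(w=2), 6(w=3)
  4: 1(w=6), 2(w=2), 5(w=2), 6(w=1)
  5: 2(w=6), 4(w=2), 6(w=1)
  6: 3(w=3), 4(w=1), 5(w=1)

Step 2: Apply Dijkstra's algorithm from vertex 4:
  Visit vertex 4 (distance=0)
    Update dist[1] = 6
    Update dist[2] = 2
    Update dist[5] = 2
    Update dist[6] = 1
  Visit vertex 6 (distance=1)
    Update dist[3] = 4
  Visit vertex 2 (distance=2)
  Visit vertex 5 (distance=2)
  Visit vertex 3 (distance=4)

Step 3: Shortest path: 4 -> 2 -> 3
Total weight: 2 + 2 = 4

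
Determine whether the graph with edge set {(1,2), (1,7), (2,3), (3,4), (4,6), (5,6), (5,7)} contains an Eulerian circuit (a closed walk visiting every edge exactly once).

Step 1: Find the degree of each vertex:
  deg(1) = 2
  deg(2) = 2
  deg(3) = 2
  deg(4) = 2
  deg(5) = 2
  deg(6) = 2
  deg(7) = 2

Step 2: Count vertices with odd degree:
  All vertices have even degree (0 odd-degree vertices)

Step 3: Apply Euler's theorem:
  - Eulerian circuit exists iff graph is connected and all vertices have even degree
  - Eulerian path exists iff graph is connected and has 0 or 2 odd-degree vertices

Graph is connected with 0 odd-degree vertices.
Both Eulerian circuit and Eulerian path exist.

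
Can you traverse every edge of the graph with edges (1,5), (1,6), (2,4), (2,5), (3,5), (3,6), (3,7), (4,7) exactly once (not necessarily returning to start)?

Step 1: Find the degree of each vertex:
  deg(1) = 2
  deg(2) = 2
  deg(3) = 3
  deg(4) = 2
  deg(5) = 3
  deg(6) = 2
  deg(7) = 2

Step 2: Count vertices with odd degree:
  Odd-degree vertices: 3, 5 (2 total)

Step 3: Apply Euler's theorem:
  - Eulerian circuit exists iff graph is connected and all vertices have even degree
  - Eulerian path exists iff graph is connected and has 0 or 2 odd-degree vertices

Graph is connected with exactly 2 odd-degree vertices (3, 5).
Eulerian path exists (starting and ending at the odd-degree vertices), but no Eulerian circuit.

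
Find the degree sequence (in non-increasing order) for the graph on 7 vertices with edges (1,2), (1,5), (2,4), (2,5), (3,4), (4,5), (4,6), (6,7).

Step 1: Count edges incident to each vertex:
  deg(1) = 2 (neighbors: 2, 5)
  deg(2) = 3 (neighbors: 1, 4, 5)
  deg(3) = 1 (neighbors: 4)
  deg(4) = 4 (neighbors: 2, 3, 5, 6)
  deg(5) = 3 (neighbors: 1, 2, 4)
  deg(6) = 2 (neighbors: 4, 7)
  deg(7) = 1 (neighbors: 6)

Step 2: Sort degrees in non-increasing order:
  Degrees: [2, 3, 1, 4, 3, 2, 1] -> sorted: [4, 3, 3, 2, 2, 1, 1]

Degree sequence: [4, 3, 3, 2, 2, 1, 1]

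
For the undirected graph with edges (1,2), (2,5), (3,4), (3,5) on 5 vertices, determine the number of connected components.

Step 1: Build adjacency list from edges:
  1: 2
  2: 1, 5
  3: 4, 5
  4: 3
  5: 2, 3

Step 2: Run BFS/DFS from vertex 1:
  Visited: {1, 2, 5, 3, 4}
  Reached 5 of 5 vertices

Step 3: All 5 vertices reached from vertex 1, so the graph is connected.
Number of connected components: 1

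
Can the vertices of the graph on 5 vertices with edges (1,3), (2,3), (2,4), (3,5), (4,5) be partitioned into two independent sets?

Step 1: Attempt 2-coloring using BFS:
  Start at vertex 1, assign color 0
  Color vertex 3 with color 1 (neighbor of 1)
  Color vertex 2 with color 0 (neighbor of 3)
  Color vertex 5 with color 0 (neighbor of 3)
  Color vertex 4 with color 1 (neighbor of 2)

Step 2: 2-coloring succeeded. No conflicts found.
  Set A (color 0): {1, 2, 5}
  Set B (color 1): {3, 4}

The graph is bipartite with partition {1, 2, 5}, {3, 4}.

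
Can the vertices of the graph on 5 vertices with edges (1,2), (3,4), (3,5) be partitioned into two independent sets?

Step 1: Attempt 2-coloring using BFS:
  Start at vertex 1, assign color 0
  Color vertex 2 with color 1 (neighbor of 1)
  Start new component at vertex 3, assign color 0
  Color vertex 4 with color 1 (neighbor of 3)
  Color vertex 5 with color 1 (neighbor of 3)

Step 2: 2-coloring succeeded. No conflicts found.
  Set A (color 0): {1, 3}
  Set B (color 1): {2, 4, 5}

The graph is bipartite with partition {1, 3}, {2, 4, 5}.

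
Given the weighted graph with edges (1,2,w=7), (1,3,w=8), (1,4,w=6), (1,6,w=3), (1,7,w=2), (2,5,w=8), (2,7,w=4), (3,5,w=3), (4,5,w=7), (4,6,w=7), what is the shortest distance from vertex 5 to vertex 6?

Step 1: Build adjacency list with weights:
  1: 2(w=7), 3(w=8), 4(w=6), 6(w=3), 7(w=2)
  2: 1(w=7), 5(w=8), 7(w=4)
  3: 1(w=8), 5(w=3)
  4: 1(w=6), 5(w=7), 6(w=7)
  5: 2(w=8), 3(w=3), 4(w=7)
  6: 1(w=3), 4(w=7)
  7: 1(w=2), 2(w=4)

Step 2: Apply Dijkstra's algorithm from vertex 5:
  Visit vertex 5 (distance=0)
    Update dist[2] = 8
    Update dist[3] = 3
    Update dist[4] = 7
  Visit vertex 3 (distance=3)
    Update dist[1] = 11
  Visit vertex 4 (distance=7)
    Update dist[6] = 14
  Visit vertex 2 (distance=8)
    Update dist[7] = 12
  Visit vertex 1 (distance=11)
  Visit vertex 7 (distance=12)
  Visit vertex 6 (distance=14)

Step 3: Shortest path: 5 -> 4 -> 6
Total weight: 7 + 7 = 14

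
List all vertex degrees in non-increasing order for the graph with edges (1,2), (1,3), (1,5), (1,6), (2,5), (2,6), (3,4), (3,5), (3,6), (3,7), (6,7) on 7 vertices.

Step 1: Count edges incident to each vertex:
  deg(1) = 4 (neighbors: 2, 3, 5, 6)
  deg(2) = 3 (neighbors: 1, 5, 6)
  deg(3) = 5 (neighbors: 1, 4, 5, 6, 7)
  deg(4) = 1 (neighbors: 3)
  deg(5) = 3 (neighbors: 1, 2, 3)
  deg(6) = 4 (neighbors: 1, 2, 3, 7)
  deg(7) = 2 (neighbors: 3, 6)

Step 2: Sort degrees in non-increasing order:
  Degrees: [4, 3, 5, 1, 3, 4, 2] -> sorted: [5, 4, 4, 3, 3, 2, 1]

Degree sequence: [5, 4, 4, 3, 3, 2, 1]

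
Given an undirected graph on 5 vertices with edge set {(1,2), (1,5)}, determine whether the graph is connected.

Step 1: Build adjacency list from edges:
  1: 2, 5
  2: 1
  3: (none)
  4: (none)
  5: 1

Step 2: Run BFS/DFS from vertex 1:
  Visited: {1, 2, 5}
  Reached 3 of 5 vertices

Step 3: Only 3 of 5 vertices reached. Graph is disconnected.
Connected components: {1, 2, 5}, {3}, {4}
Answer: No, the graph is not connected (3 components).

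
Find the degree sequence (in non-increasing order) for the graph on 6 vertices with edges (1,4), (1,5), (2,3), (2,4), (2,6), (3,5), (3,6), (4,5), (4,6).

Step 1: Count edges incident to each vertex:
  deg(1) = 2 (neighbors: 4, 5)
  deg(2) = 3 (neighbors: 3, 4, 6)
  deg(3) = 3 (neighbors: 2, 5, 6)
  deg(4) = 4 (neighbors: 1, 2, 5, 6)
  deg(5) = 3 (neighbors: 1, 3, 4)
  deg(6) = 3 (neighbors: 2, 3, 4)

Step 2: Sort degrees in non-increasing order:
  Degrees: [2, 3, 3, 4, 3, 3] -> sorted: [4, 3, 3, 3, 3, 2]

Degree sequence: [4, 3, 3, 3, 3, 2]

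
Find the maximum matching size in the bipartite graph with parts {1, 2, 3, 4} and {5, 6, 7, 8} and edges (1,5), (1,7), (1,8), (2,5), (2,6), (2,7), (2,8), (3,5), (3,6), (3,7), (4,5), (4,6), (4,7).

Step 1: List the neighbors of each left vertex:
  1: 5, 7, 8
  2: 5, 6, 7, 8
  3: 5, 6, 7
  4: 5, 6, 7

Step 2: Greedily match left vertices, then look for augmenting paths:
  Match 1 -- 8
  Match 2 -- 6
  Match 3 -- 7
  Match 4 -- 5
  No augmenting path remains.

Step 3: Verify this is maximum:
  Matching size 4 = min(|L|, |R|) = min(4, 4), which is an upper bound, so this matching is maximum.

Maximum matching: {(1,8), (2,6), (3,7), (4,5)}
Size: 4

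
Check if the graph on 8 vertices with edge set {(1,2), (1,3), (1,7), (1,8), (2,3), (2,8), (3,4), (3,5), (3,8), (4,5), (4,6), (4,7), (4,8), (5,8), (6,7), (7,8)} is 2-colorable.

Step 1: Attempt 2-coloring using BFS:
  Start at vertex 1, assign color 0
  Color vertex 2 with color 1 (neighbor of 1)
  Color vertex 3 with color 1 (neighbor of 1)
  Color vertex 7 with color 1 (neighbor of 1)
  Color vertex 8 with color 1 (neighbor of 1)

Step 2: Conflict found! Vertices 2 and 3 are adjacent but have the same color.
This means the graph contains an odd cycle.

The graph is NOT bipartite.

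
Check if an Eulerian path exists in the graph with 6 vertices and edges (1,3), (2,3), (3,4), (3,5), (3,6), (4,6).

Step 1: Find the degree of each vertex:
  deg(1) = 1
  deg(2) = 1
  deg(3) = 5
  deg(4) = 2
  deg(5) = 1
  deg(6) = 2

Step 2: Count vertices with odd degree:
  Odd-degree vertices: 1, 2, 3, 5 (4 total)

Step 3: Apply Euler's theorem:
  - Eulerian circuit exists iff graph is connected and all vertices have even degree
  - Eulerian path exists iff graph is connected and has 0 or 2 odd-degree vertices

Graph has 4 odd-degree vertices (need 0 or 2).
Neither Eulerian path nor Eulerian circuit exists.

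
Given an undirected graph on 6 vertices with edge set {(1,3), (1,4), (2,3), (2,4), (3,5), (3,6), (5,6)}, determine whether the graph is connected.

Step 1: Build adjacency list from edges:
  1: 3, 4
  2: 3, 4
  3: 1, 2, 5, 6
  4: 1, 2
  5: 3, 6
  6: 3, 5

Step 2: Run BFS/DFS from vertex 1:
  Visited: {1, 3, 4, 2, 5, 6}
  Reached 6 of 6 vertices

Step 3: All 6 vertices reached from vertex 1, so the graph is connected.
Answer: Yes, the graph is connected.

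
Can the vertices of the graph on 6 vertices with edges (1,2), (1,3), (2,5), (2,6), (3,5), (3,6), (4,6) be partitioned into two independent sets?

Step 1: Attempt 2-coloring using BFS:
  Start at vertex 1, assign color 0
  Color vertex 2 with color 1 (neighbor of 1)
  Color vertex 3 with color 1 (neighbor of 1)
  Color vertex 5 with color 0 (neighbor of 2)
  Color vertex 6 with color 0 (neighbor of 2)
  Color vertex 4 with color 1 (neighbor of 6)

Step 2: 2-coloring succeeded. No conflicts found.
  Set A (color 0): {1, 5, 6}
  Set B (color 1): {2, 3, 4}

The graph is bipartite with partition {1, 5, 6}, {2, 3, 4}.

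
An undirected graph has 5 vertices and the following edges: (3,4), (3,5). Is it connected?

Step 1: Build adjacency list from edges:
  1: (none)
  2: (none)
  3: 4, 5
  4: 3
  5: 3

Step 2: Run BFS/DFS from vertex 1:
  Visited: {1}
  Reached 1 of 5 vertices

Step 3: Only 1 of 5 vertices reached. Graph is disconnected.
Connected components: {1}, {2}, {3, 4, 5}
Answer: No, the graph is not connected (3 components).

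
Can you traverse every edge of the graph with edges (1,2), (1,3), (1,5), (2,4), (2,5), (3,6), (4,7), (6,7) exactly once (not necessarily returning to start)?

Step 1: Find the degree of each vertex:
  deg(1) = 3
  deg(2) = 3
  deg(3) = 2
  deg(4) = 2
  deg(5) = 2
  deg(6) = 2
  deg(7) = 2

Step 2: Count vertices with odd degree:
  Odd-degree vertices: 1, 2 (2 total)

Step 3: Apply Euler's theorem:
  - Eulerian circuit exists iff graph is connected and all vertices have even degree
  - Eulerian path exists iff graph is connected and has 0 or 2 odd-degree vertices

Graph is connected with exactly 2 odd-degree vertices (1, 2).
Eulerian path exists (starting and ending at the odd-degree vertices), but no Eulerian circuit.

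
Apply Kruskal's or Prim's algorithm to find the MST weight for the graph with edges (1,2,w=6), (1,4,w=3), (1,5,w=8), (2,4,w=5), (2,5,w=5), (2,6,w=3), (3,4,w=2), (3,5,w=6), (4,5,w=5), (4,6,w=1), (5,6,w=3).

Apply Kruskal's algorithm (sort edges by weight, add if no cycle):

Sorted edges by weight:
  (4,6) w=1
  (3,4) w=2
  (1,4) w=3
  (2,6) w=3
  (5,6) w=3
  (2,5) w=5
  (2,4) w=5
  (4,5) w=5
  (1,2) w=6
  (3,5) w=6
  (1,5) w=8

Add edge (4,6) w=1 -- no cycle. Running total: 1
Add edge (3,4) w=2 -- no cycle. Running total: 3
Add edge (1,4) w=3 -- no cycle. Running total: 6
Add edge (2,6) w=3 -- no cycle. Running total: 9
Add edge (5,6) w=3 -- no cycle. Running total: 12

MST edges: (4,6,w=1), (3,4,w=2), (1,4,w=3), (2,6,w=3), (5,6,w=3)
Total MST weight: 1 + 2 + 3 + 3 + 3 = 12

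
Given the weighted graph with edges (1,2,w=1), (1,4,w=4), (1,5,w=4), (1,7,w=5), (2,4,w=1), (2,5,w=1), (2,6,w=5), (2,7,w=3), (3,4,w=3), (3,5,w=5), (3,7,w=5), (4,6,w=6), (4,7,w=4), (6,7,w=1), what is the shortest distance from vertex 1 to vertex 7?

Step 1: Build adjacency list with weights:
  1: 2(w=1), 4(w=4), 5(w=4), 7(w=5)
  2: 1(w=1), 4(w=1), 5(w=1), 6(w=5), 7(w=3)
  3: 4(w=3), 5(w=5), 7(w=5)
  4: 1(w=4), 2(w=1), 3(w=3), 6(w=6), 7(w=4)
  5: 1(w=4), 2(w=1), 3(w=5)
  6: 2(w=5), 4(w=6), 7(w=1)
  7: 1(w=5), 2(w=3), 3(w=5), 4(w=4), 6(w=1)

Step 2: Apply Dijkstra's algorithm from vertex 1:
  Visit vertex 1 (distance=0)
    Update dist[2] = 1
    Update dist[4] = 4
    Update dist[5] = 4
    Update dist[7] = 5
  Visit vertex 2 (distance=1)
    Update dist[4] = 2
    Update dist[5] = 2
    Update dist[6] = 6
    Update dist[7] = 4
  Visit vertex 4 (distance=2)
    Update dist[3] = 5
  Visit vertex 5 (distance=2)
  Visit vertex 7 (distance=4)
    Update dist[6] = 5

Step 3: Shortest path: 1 -> 2 -> 7
Total weight: 1 + 3 = 4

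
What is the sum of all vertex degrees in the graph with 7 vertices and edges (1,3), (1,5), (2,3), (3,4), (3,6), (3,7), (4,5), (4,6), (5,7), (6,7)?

Step 1: Count edges incident to each vertex:
  deg(1) = 2 (neighbors: 3, 5)
  deg(2) = 1 (neighbors: 3)
  deg(3) = 5 (neighbors: 1, 2, 4, 6, 7)
  deg(4) = 3 (neighbors: 3, 5, 6)
  deg(5) = 3 (neighbors: 1, 4, 7)
  deg(6) = 3 (neighbors: 3, 4, 7)
  deg(7) = 3 (neighbors: 3, 5, 6)

Step 2: Sum all degrees:
  2 + 1 + 5 + 3 + 3 + 3 + 3 = 20

Verification: sum of degrees = 2 * |E| = 2 * 10 = 20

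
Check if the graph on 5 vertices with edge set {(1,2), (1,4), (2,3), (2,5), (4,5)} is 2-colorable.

Step 1: Attempt 2-coloring using BFS:
  Start at vertex 1, assign color 0
  Color vertex 2 with color 1 (neighbor of 1)
  Color vertex 4 with color 1 (neighbor of 1)
  Color vertex 3 with color 0 (neighbor of 2)
  Color vertex 5 with color 0 (neighbor of 2)

Step 2: 2-coloring succeeded. No conflicts found.
  Set A (color 0): {1, 3, 5}
  Set B (color 1): {2, 4}

The graph is bipartite with partition {1, 3, 5}, {2, 4}.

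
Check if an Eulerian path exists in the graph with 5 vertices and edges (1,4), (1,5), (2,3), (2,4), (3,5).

Step 1: Find the degree of each vertex:
  deg(1) = 2
  deg(2) = 2
  deg(3) = 2
  deg(4) = 2
  deg(5) = 2

Step 2: Count vertices with odd degree:
  All vertices have even degree (0 odd-degree vertices)

Step 3: Apply Euler's theorem:
  - Eulerian circuit exists iff graph is connected and all vertices have even degree
  - Eulerian path exists iff graph is connected and has 0 or 2 odd-degree vertices

Graph is connected with 0 odd-degree vertices.
Both Eulerian circuit and Eulerian path exist.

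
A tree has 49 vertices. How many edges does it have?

A tree on n vertices always has exactly n - 1 edges.
For n = 49: edges = 49 - 1 = 48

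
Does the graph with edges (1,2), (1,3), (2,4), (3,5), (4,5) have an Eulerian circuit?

Step 1: Find the degree of each vertex:
  deg(1) = 2
  deg(2) = 2
  deg(3) = 2
  deg(4) = 2
  deg(5) = 2

Step 2: Count vertices with odd degree:
  All vertices have even degree (0 odd-degree vertices)

Step 3: Apply Euler's theorem:
  - Eulerian circuit exists iff graph is connected and all vertices have even degree
  - Eulerian path exists iff graph is connected and has 0 or 2 odd-degree vertices

Graph is connected with 0 odd-degree vertices.
Both Eulerian circuit and Eulerian path exist.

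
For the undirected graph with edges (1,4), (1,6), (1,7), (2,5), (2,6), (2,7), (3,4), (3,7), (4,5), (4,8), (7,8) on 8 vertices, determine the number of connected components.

Step 1: Build adjacency list from edges:
  1: 4, 6, 7
  2: 5, 6, 7
  3: 4, 7
  4: 1, 3, 5, 8
  5: 2, 4
  6: 1, 2
  7: 1, 2, 3, 8
  8: 4, 7

Step 2: Run BFS/DFS from vertex 1:
  Visited: {1, 4, 6, 7, 3, 5, 8, 2}
  Reached 8 of 8 vertices

Step 3: All 8 vertices reached from vertex 1, so the graph is connected.
Number of connected components: 1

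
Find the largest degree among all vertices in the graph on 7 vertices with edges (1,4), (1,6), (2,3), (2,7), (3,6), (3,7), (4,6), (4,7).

Step 1: Count edges incident to each vertex:
  deg(1) = 2 (neighbors: 4, 6)
  deg(2) = 2 (neighbors: 3, 7)
  deg(3) = 3 (neighbors: 2, 6, 7)
  deg(4) = 3 (neighbors: 1, 6, 7)
  deg(5) = 0 (neighbors: none)
  deg(6) = 3 (neighbors: 1, 3, 4)
  deg(7) = 3 (neighbors: 2, 3, 4)

Step 2: Find maximum:
  max(2, 2, 3, 3, 0, 3, 3) = 3 (vertex 3)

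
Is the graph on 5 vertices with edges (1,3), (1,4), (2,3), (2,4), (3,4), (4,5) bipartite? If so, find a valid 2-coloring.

Step 1: Attempt 2-coloring using BFS:
  Start at vertex 1, assign color 0
  Color vertex 3 with color 1 (neighbor of 1)
  Color vertex 4 with color 1 (neighbor of 1)
  Color vertex 2 with color 0 (neighbor of 3)

Step 2: Conflict found! Vertices 3 and 4 are adjacent but have the same color.
This means the graph contains an odd cycle.

The graph is NOT bipartite.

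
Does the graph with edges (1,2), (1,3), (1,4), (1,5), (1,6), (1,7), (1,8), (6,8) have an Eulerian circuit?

Step 1: Find the degree of each vertex:
  deg(1) = 7
  deg(2) = 1
  deg(3) = 1
  deg(4) = 1
  deg(5) = 1
  deg(6) = 2
  deg(7) = 1
  deg(8) = 2

Step 2: Count vertices with odd degree:
  Odd-degree vertices: 1, 2, 3, 4, 5, 7 (6 total)

Step 3: Apply Euler's theorem:
  - Eulerian circuit exists iff graph is connected and all vertices have even degree
  - Eulerian path exists iff graph is connected and has 0 or 2 odd-degree vertices

Graph has 6 odd-degree vertices (need 0 or 2).
Neither Eulerian path nor Eulerian circuit exists.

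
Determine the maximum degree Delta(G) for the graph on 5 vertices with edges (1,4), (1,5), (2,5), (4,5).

Step 1: Count edges incident to each vertex:
  deg(1) = 2 (neighbors: 4, 5)
  deg(2) = 1 (neighbors: 5)
  deg(3) = 0 (neighbors: none)
  deg(4) = 2 (neighbors: 1, 5)
  deg(5) = 3 (neighbors: 1, 2, 4)

Step 2: Find maximum:
  max(2, 1, 0, 2, 3) = 3 (vertex 5)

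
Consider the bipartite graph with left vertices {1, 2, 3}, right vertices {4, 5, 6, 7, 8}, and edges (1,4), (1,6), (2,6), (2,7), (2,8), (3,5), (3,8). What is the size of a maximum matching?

Step 1: List the neighbors of each left vertex:
  1: 4, 6
  2: 6, 7, 8
  3: 5, 8

Step 2: Greedily match left vertices, then look for augmenting paths:
  Match 1 -- 4
  Match 2 -- 6
  Match 3 -- 5
  No augmenting path remains.

Step 3: Verify this is maximum:
  Matching size 3 = min(|L|, |R|) = min(3, 5), which is an upper bound, so this matching is maximum.

Maximum matching: {(1,4), (2,6), (3,5)}
Size: 3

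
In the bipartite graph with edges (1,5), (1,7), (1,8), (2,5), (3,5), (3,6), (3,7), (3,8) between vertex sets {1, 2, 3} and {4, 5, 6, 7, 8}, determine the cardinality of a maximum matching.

Step 1: List the neighbors of each left vertex:
  1: 5, 7, 8
  2: 5
  3: 5, 6, 7, 8

Step 2: Greedily match left vertices, then look for augmenting paths:
  Match 1 -- 7
  Match 2 -- 5
  Match 3 -- 6
  No augmenting path remains.

Step 3: Verify this is maximum:
  Matching size 3 = min(|L|, |R|) = min(3, 5), which is an upper bound, so this matching is maximum.

Maximum matching: {(1,7), (2,5), (3,6)}
Size: 3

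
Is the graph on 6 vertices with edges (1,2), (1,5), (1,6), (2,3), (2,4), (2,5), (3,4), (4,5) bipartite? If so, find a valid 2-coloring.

Step 1: Attempt 2-coloring using BFS:
  Start at vertex 1, assign color 0
  Color vertex 2 with color 1 (neighbor of 1)
  Color vertex 5 with color 1 (neighbor of 1)
  Color vertex 6 with color 1 (neighbor of 1)
  Color vertex 3 with color 0 (neighbor of 2)
  Color vertex 4 with color 0 (neighbor of 2)

Step 2: Conflict found! Vertices 2 and 5 are adjacent but have the same color.
This means the graph contains an odd cycle.

The graph is NOT bipartite.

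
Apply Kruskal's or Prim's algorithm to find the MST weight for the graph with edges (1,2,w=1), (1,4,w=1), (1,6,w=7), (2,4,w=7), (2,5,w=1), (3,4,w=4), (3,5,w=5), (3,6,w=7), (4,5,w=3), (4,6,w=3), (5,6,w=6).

Apply Kruskal's algorithm (sort edges by weight, add if no cycle):

Sorted edges by weight:
  (1,2) w=1
  (1,4) w=1
  (2,5) w=1
  (4,6) w=3
  (4,5) w=3
  (3,4) w=4
  (3,5) w=5
  (5,6) w=6
  (1,6) w=7
  (2,4) w=7
  (3,6) w=7

Add edge (1,2) w=1 -- no cycle. Running total: 1
Add edge (1,4) w=1 -- no cycle. Running total: 2
Add edge (2,5) w=1 -- no cycle. Running total: 3
Add edge (4,6) w=3 -- no cycle. Running total: 6
Skip edge (4,5) w=3 -- would create cycle
Add edge (3,4) w=4 -- no cycle. Running total: 10

MST edges: (1,2,w=1), (1,4,w=1), (2,5,w=1), (4,6,w=3), (3,4,w=4)
Total MST weight: 1 + 1 + 1 + 3 + 4 = 10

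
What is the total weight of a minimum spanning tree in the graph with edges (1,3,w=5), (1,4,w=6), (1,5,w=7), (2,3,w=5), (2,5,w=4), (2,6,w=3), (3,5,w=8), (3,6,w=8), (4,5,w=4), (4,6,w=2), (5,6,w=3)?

Apply Kruskal's algorithm (sort edges by weight, add if no cycle):

Sorted edges by weight:
  (4,6) w=2
  (2,6) w=3
  (5,6) w=3
  (2,5) w=4
  (4,5) w=4
  (1,3) w=5
  (2,3) w=5
  (1,4) w=6
  (1,5) w=7
  (3,6) w=8
  (3,5) w=8

Add edge (4,6) w=2 -- no cycle. Running total: 2
Add edge (2,6) w=3 -- no cycle. Running total: 5
Add edge (5,6) w=3 -- no cycle. Running total: 8
Skip edge (2,5) w=4 -- would create cycle
Skip edge (4,5) w=4 -- would create cycle
Add edge (1,3) w=5 -- no cycle. Running total: 13
Add edge (2,3) w=5 -- no cycle. Running total: 18

MST edges: (4,6,w=2), (2,6,w=3), (5,6,w=3), (1,3,w=5), (2,3,w=5)
Total MST weight: 2 + 3 + 3 + 5 + 5 = 18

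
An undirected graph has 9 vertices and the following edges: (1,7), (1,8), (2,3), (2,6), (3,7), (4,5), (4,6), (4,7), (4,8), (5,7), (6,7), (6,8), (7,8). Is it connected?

Step 1: Build adjacency list from edges:
  1: 7, 8
  2: 3, 6
  3: 2, 7
  4: 5, 6, 7, 8
  5: 4, 7
  6: 2, 4, 7, 8
  7: 1, 3, 4, 5, 6, 8
  8: 1, 4, 6, 7
  9: (none)

Step 2: Run BFS/DFS from vertex 1:
  Visited: {1, 7, 8, 3, 4, 5, 6, 2}
  Reached 8 of 9 vertices

Step 3: Only 8 of 9 vertices reached. Graph is disconnected.
Connected components: {1, 2, 3, 4, 5, 6, 7, 8}, {9}
Answer: No, the graph is not connected (2 components).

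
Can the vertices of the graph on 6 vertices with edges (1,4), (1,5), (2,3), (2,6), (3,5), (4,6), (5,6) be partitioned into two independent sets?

Step 1: Attempt 2-coloring using BFS:
  Start at vertex 1, assign color 0
  Color vertex 4 with color 1 (neighbor of 1)
  Color vertex 5 with color 1 (neighbor of 1)
  Color vertex 6 with color 0 (neighbor of 4)
  Color vertex 3 with color 0 (neighbor of 5)
  Color vertex 2 with color 1 (neighbor of 6)

Step 2: 2-coloring succeeded. No conflicts found.
  Set A (color 0): {1, 3, 6}
  Set B (color 1): {2, 4, 5}

The graph is bipartite with partition {1, 3, 6}, {2, 4, 5}.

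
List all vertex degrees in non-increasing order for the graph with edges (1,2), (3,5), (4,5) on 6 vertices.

Step 1: Count edges incident to each vertex:
  deg(1) = 1 (neighbors: 2)
  deg(2) = 1 (neighbors: 1)
  deg(3) = 1 (neighbors: 5)
  deg(4) = 1 (neighbors: 5)
  deg(5) = 2 (neighbors: 3, 4)
  deg(6) = 0 (neighbors: none)

Step 2: Sort degrees in non-increasing order:
  Degrees: [1, 1, 1, 1, 2, 0] -> sorted: [2, 1, 1, 1, 1, 0]

Degree sequence: [2, 1, 1, 1, 1, 0]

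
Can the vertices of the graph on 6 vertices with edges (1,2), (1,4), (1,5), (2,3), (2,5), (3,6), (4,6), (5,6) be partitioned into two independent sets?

Step 1: Attempt 2-coloring using BFS:
  Start at vertex 1, assign color 0
  Color vertex 2 with color 1 (neighbor of 1)
  Color vertex 4 with color 1 (neighbor of 1)
  Color vertex 5 with color 1 (neighbor of 1)
  Color vertex 3 with color 0 (neighbor of 2)

Step 2: Conflict found! Vertices 2 and 5 are adjacent but have the same color.
This means the graph contains an odd cycle.

The graph is NOT bipartite.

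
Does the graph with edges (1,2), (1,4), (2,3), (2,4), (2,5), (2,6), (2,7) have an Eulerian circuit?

Step 1: Find the degree of each vertex:
  deg(1) = 2
  deg(2) = 6
  deg(3) = 1
  deg(4) = 2
  deg(5) = 1
  deg(6) = 1
  deg(7) = 1

Step 2: Count vertices with odd degree:
  Odd-degree vertices: 3, 5, 6, 7 (4 total)

Step 3: Apply Euler's theorem:
  - Eulerian circuit exists iff graph is connected and all vertices have even degree
  - Eulerian path exists iff graph is connected and has 0 or 2 odd-degree vertices

Graph has 4 odd-degree vertices (need 0 or 2).
Neither Eulerian path nor Eulerian circuit exists.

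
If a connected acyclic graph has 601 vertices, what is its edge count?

A tree on n vertices always has exactly n - 1 edges.
For n = 601: edges = 601 - 1 = 600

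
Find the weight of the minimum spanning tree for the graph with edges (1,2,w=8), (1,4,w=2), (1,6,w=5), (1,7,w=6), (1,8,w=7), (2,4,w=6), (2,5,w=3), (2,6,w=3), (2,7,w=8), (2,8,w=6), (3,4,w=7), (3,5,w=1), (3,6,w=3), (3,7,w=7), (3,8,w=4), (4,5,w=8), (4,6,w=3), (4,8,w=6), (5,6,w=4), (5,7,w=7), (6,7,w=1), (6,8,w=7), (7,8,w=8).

Apply Kruskal's algorithm (sort edges by weight, add if no cycle):

Sorted edges by weight:
  (3,5) w=1
  (6,7) w=1
  (1,4) w=2
  (2,6) w=3
  (2,5) w=3
  (3,6) w=3
  (4,6) w=3
  (3,8) w=4
  (5,6) w=4
  (1,6) w=5
  (1,7) w=6
  (2,4) w=6
  (2,8) w=6
  (4,8) w=6
  (1,8) w=7
  (3,4) w=7
  (3,7) w=7
  (5,7) w=7
  (6,8) w=7
  (1,2) w=8
  (2,7) w=8
  (4,5) w=8
  (7,8) w=8

Add edge (3,5) w=1 -- no cycle. Running total: 1
Add edge (6,7) w=1 -- no cycle. Running total: 2
Add edge (1,4) w=2 -- no cycle. Running total: 4
Add edge (2,6) w=3 -- no cycle. Running total: 7
Add edge (2,5) w=3 -- no cycle. Running total: 10
Skip edge (3,6) w=3 -- would create cycle
Add edge (4,6) w=3 -- no cycle. Running total: 13
Add edge (3,8) w=4 -- no cycle. Running total: 17

MST edges: (3,5,w=1), (6,7,w=1), (1,4,w=2), (2,6,w=3), (2,5,w=3), (4,6,w=3), (3,8,w=4)
Total MST weight: 1 + 1 + 2 + 3 + 3 + 3 + 4 = 17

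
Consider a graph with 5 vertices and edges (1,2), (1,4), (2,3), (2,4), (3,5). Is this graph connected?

Step 1: Build adjacency list from edges:
  1: 2, 4
  2: 1, 3, 4
  3: 2, 5
  4: 1, 2
  5: 3

Step 2: Run BFS/DFS from vertex 1:
  Visited: {1, 2, 4, 3, 5}
  Reached 5 of 5 vertices

Step 3: All 5 vertices reached from vertex 1, so the graph is connected.
Answer: Yes, the graph is connected.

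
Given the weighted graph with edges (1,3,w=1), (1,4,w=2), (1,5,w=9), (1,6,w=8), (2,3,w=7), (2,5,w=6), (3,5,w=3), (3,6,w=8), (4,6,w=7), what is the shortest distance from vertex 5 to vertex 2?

Step 1: Build adjacency list with weights:
  1: 3(w=1), 4(w=2), 5(w=9), 6(w=8)
  2: 3(w=7), 5(w=6)
  3: 1(w=1), 2(w=7), 5(w=3), 6(w=8)
  4: 1(w=2), 6(w=7)
  5: 1(w=9), 2(w=6), 3(w=3)
  6: 1(w=8), 3(w=8), 4(w=7)

Step 2: Apply Dijkstra's algorithm from vertex 5:
  Visit vertex 5 (distance=0)
    Update dist[1] = 9
    Update dist[2] = 6
    Update dist[3] = 3
  Visit vertex 3 (distance=3)
    Update dist[1] = 4
    Update dist[6] = 11
  Visit vertex 1 (distance=4)
    Update dist[4] = 6
  Visit vertex 2 (distance=6)

Step 3: Shortest path: 5 -> 2
Total weight: 6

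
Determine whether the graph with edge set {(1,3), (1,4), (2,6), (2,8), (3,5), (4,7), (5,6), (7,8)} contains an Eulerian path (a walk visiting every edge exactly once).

Step 1: Find the degree of each vertex:
  deg(1) = 2
  deg(2) = 2
  deg(3) = 2
  deg(4) = 2
  deg(5) = 2
  deg(6) = 2
  deg(7) = 2
  deg(8) = 2

Step 2: Count vertices with odd degree:
  All vertices have even degree (0 odd-degree vertices)

Step 3: Apply Euler's theorem:
  - Eulerian circuit exists iff graph is connected and all vertices have even degree
  - Eulerian path exists iff graph is connected and has 0 or 2 odd-degree vertices

Graph is connected with 0 odd-degree vertices.
Both Eulerian circuit and Eulerian path exist.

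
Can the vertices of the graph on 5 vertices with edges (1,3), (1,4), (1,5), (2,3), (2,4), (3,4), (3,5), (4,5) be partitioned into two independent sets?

Step 1: Attempt 2-coloring using BFS:
  Start at vertex 1, assign color 0
  Color vertex 3 with color 1 (neighbor of 1)
  Color vertex 4 with color 1 (neighbor of 1)
  Color vertex 5 with color 1 (neighbor of 1)
  Color vertex 2 with color 0 (neighbor of 3)

Step 2: Conflict found! Vertices 3 and 4 are adjacent but have the same color.
This means the graph contains an odd cycle.

The graph is NOT bipartite.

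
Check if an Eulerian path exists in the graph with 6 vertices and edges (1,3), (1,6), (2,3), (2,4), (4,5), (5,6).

Step 1: Find the degree of each vertex:
  deg(1) = 2
  deg(2) = 2
  deg(3) = 2
  deg(4) = 2
  deg(5) = 2
  deg(6) = 2

Step 2: Count vertices with odd degree:
  All vertices have even degree (0 odd-degree vertices)

Step 3: Apply Euler's theorem:
  - Eulerian circuit exists iff graph is connected and all vertices have even degree
  - Eulerian path exists iff graph is connected and has 0 or 2 odd-degree vertices

Graph is connected with 0 odd-degree vertices.
Both Eulerian circuit and Eulerian path exist.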